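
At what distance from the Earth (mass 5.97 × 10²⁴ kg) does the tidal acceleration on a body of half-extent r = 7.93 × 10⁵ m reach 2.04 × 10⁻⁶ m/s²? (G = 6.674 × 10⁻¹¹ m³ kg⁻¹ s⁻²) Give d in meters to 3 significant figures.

6.77 × 10⁸ m

2GMr/d³ = a_tidal  ⇒  d = (2GMr / a_tidal)^(1/3)
d = (2 × 6.674×10⁻¹¹ × (5.97 × 10²⁴) × (7.93 × 10⁵) / (2.04 × 10⁻⁶))^(1/3)
  = 6.77 × 10⁸ m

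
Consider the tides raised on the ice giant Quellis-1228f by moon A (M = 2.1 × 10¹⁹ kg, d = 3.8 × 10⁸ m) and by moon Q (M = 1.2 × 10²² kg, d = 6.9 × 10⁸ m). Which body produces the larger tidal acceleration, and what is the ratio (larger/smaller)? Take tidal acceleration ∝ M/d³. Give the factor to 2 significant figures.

Moon Q, by a factor of ≈ 95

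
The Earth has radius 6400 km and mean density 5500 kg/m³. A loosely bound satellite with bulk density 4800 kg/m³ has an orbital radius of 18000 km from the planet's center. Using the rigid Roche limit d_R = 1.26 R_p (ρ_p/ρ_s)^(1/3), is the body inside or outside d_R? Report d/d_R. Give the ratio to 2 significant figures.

outside; d/d_R ≈ 2.1

d_R = 1.26 × (6400 km) × (5500/4800)^(1/3) = 8438 km
d/d_R = (18000) / (8438) = 2.1
Since d/d_R > 1, the body is outside the Roche limit.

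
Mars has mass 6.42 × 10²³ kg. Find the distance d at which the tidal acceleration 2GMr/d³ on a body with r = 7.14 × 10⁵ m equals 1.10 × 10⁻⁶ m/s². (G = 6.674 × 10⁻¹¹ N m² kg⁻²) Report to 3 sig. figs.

2GMr/d³ = a_tidal  ⇒  d = (2GMr / a_tidal)^(1/3)
d = (2 × 6.674×10⁻¹¹ × (6.42 × 10²³) × (7.14 × 10⁵) / (1.10 × 10⁻⁶))^(1/3)
  = 3.82 × 10⁸ m

3.82 × 10⁸ m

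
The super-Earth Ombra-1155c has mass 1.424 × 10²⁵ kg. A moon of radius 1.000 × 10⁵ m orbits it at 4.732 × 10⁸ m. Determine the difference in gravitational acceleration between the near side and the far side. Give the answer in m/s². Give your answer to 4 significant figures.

3.588 × 10⁻⁶ m/s²

Differencing GM/(d−r)² and GM/(d+r)² to first order in r/d gives 4GMr/d³.
Δg = 4GMr/d³
   = 4 × (6.674 × 10⁻¹¹) × (1.424 × 10²⁵) × (1.000 × 10⁵) / (4.732 × 10⁸)³
   = 3.588 × 10⁻⁶ m/s²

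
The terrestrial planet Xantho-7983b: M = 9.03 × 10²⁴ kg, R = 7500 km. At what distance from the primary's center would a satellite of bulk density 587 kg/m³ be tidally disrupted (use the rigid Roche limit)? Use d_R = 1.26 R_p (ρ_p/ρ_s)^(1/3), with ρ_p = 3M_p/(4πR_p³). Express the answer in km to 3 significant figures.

19400 km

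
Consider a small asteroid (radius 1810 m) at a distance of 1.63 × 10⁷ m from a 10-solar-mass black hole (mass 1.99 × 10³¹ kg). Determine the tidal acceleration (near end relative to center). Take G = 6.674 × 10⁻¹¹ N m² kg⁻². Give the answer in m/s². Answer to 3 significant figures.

1.11 × 10³ m/s²

Δa = 2GMr/d³
   = 2 × (6.674 × 10⁻¹¹) × (1.99 × 10³¹) × (1810) / (1.63 × 10⁷)³
   = 1.11 × 10³ m/s²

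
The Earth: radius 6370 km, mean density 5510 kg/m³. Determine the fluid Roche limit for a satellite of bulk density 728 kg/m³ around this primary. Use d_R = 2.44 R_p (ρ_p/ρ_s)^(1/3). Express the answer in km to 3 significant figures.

d_R = 2.44 × 6370 km × (5510/728)^(1/3)
    = 30500 km

30500 km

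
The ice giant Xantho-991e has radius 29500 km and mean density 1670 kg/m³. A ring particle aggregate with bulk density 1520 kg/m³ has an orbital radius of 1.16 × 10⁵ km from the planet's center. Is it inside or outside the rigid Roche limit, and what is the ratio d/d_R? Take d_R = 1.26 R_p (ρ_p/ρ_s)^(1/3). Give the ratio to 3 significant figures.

d_R = 1.26 × (29500 km) × (1670/1520)^(1/3) = 38350 km
d/d_R = (1.16 × 10⁵) / (38350) = 3.02
Since d/d_R > 1, the body is outside the Roche limit.

outside; d/d_R ≈ 3.02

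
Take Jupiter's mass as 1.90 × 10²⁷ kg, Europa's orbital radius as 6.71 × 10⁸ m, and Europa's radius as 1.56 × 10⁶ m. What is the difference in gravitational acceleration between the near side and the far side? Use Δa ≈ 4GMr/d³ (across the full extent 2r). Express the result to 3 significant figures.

2.62 × 10⁻³ m/s²

The field gradient is 2GM/d³; across the full diameter 2r the difference is 4GMr/d³.
a_tidal = 4GMr/d³
        = 4 × (6.674 × 10⁻¹¹) × (1.90 × 10²⁷) × (1.56 × 10⁶) / (6.71 × 10⁸)³
        = 2.62 × 10⁻³ m/s²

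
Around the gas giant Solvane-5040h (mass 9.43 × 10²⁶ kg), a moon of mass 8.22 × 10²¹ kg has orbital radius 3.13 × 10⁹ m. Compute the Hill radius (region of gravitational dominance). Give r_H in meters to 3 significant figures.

4.47 × 10⁷ m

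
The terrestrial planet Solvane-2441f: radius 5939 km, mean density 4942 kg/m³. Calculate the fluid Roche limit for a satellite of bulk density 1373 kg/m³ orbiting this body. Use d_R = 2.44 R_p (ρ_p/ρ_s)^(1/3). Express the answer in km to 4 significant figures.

d_R = 2.44 × 5939 km × (4942/1373)^(1/3)
    = 22210 km

22210 km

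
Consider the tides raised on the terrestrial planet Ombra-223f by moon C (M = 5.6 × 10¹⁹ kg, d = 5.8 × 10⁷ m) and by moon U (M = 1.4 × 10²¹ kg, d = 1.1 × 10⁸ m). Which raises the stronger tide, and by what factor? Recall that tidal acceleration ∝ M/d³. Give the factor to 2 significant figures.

Moon U, by a factor of ≈ 3.7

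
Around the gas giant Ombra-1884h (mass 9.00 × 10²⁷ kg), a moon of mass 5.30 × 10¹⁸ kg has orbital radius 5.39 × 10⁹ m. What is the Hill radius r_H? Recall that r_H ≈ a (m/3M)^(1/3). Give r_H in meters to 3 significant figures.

3.13 × 10⁶ m

r_H ≈ a (m/3M)^(1/3)
    = (5.39 × 10⁹) × (5.30 × 10¹⁸ / (3 × 9.00 × 10²⁷))^(1/3)
    = 3.13 × 10⁶ m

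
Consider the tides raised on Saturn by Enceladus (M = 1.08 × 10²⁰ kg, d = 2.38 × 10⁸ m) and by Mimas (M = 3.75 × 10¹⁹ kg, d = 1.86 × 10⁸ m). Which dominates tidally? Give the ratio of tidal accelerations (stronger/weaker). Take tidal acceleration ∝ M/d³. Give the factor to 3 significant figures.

Tidal stretch scales as M/d³; compute that for each body.
Enceladus: (1.08 × 10²⁰) / (2.38 × 10⁸)³ = 8.011 × 10⁻⁶
Mimas: (3.75 × 10¹⁹) / (1.86 × 10⁸)³ = 5.828 × 10⁻⁶
Ratio (larger/smaller) = 1.37

Enceladus, by a factor of ≈ 1.37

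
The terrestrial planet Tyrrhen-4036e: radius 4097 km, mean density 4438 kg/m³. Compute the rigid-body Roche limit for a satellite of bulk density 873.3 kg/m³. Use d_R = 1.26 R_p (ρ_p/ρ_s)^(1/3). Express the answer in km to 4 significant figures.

d_R = 1.26 × 4097 km × (4438/873.3)^(1/3)
    = 8875 km

8875 km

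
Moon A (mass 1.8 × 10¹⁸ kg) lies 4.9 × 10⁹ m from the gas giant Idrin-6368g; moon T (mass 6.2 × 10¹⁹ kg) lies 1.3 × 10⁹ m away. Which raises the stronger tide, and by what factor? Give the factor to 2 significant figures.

Moon T, by a factor of ≈ 1800

The tide-raising term goes as M/d³ (the gradient of a 1/d² field).
Moon A: (1.8 × 10¹⁸) / (4.9 × 10⁹)³ = 1.530 × 10⁻¹¹
Moon T: (6.2 × 10¹⁹) / (1.3 × 10⁹)³ = 2.822 × 10⁻⁸
Ratio (larger/smaller) = 1800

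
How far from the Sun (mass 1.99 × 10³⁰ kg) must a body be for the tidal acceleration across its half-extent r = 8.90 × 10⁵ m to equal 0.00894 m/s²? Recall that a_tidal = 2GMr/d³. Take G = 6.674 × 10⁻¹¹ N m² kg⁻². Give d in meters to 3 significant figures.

2GMr/d³ = a_tidal  ⇒  d = (2GMr / a_tidal)^(1/3)
d = (2 × 6.674×10⁻¹¹ × (1.99 × 10³⁰) × (8.90 × 10⁵) / (0.00894))^(1/3)
  = 2.98 × 10⁹ m

2.98 × 10⁹ m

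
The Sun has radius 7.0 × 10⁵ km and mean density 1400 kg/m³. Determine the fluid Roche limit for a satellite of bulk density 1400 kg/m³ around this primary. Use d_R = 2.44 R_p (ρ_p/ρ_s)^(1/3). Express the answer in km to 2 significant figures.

1.7 × 10⁶ km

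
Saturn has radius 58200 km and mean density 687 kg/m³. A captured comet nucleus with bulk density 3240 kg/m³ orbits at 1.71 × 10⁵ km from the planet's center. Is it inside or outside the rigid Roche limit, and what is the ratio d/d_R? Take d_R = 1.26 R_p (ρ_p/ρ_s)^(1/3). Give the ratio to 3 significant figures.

outside; d/d_R ≈ 3.91

d_R = 1.26 × (58200 km) × (687/3240)^(1/3) = 43730 km
d/d_R = (1.71 × 10⁵) / (43730) = 3.91
Since d/d_R > 1, the body is outside the Roche limit.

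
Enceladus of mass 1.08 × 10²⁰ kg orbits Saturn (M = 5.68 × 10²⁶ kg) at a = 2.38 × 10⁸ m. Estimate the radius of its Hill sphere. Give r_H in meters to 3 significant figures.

r_H ≈ a (m/3M)^(1/3)
    = (2.38 × 10⁸) × (1.08 × 10²⁰ / (3 × 5.68 × 10²⁶))^(1/3)
    = 9.49 × 10⁵ m

9.49 × 10⁵ m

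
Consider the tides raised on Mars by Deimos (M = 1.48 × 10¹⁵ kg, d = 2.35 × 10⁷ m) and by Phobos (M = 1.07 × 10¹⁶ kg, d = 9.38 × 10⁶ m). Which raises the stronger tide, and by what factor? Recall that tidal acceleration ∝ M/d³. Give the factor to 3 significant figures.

Phobos, by a factor of ≈ 114

The tide-raising term goes as M/d³ (the gradient of a 1/d² field).
Deimos: (1.48 × 10¹⁵) / (2.35 × 10⁷)³ = 1.140 × 10⁻⁷
Phobos: (1.07 × 10¹⁶) / (9.38 × 10⁶)³ = 1.297 × 10⁻⁵
Ratio (larger/smaller) = 114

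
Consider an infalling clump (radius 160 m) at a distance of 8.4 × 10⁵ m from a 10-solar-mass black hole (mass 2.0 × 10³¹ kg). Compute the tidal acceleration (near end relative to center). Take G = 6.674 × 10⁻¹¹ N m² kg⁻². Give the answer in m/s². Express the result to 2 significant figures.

7.2 × 10⁵ m/s²

Δg = 2GMr/d³
   = 2 × (6.674 × 10⁻¹¹) × (2.0 × 10³¹) × (160) / (8.4 × 10⁵)³
   = 7.2 × 10⁵ m/s²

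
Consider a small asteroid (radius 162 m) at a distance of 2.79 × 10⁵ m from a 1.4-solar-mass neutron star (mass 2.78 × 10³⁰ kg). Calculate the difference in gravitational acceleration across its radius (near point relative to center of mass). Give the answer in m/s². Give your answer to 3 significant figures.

a_tidal = 2GMr/d³
        = 2 × (6.674 × 10⁻¹¹) × (2.78 × 10³⁰) × (162) / (2.79 × 10⁵)³
        = 2.77 × 10⁶ m/s²

2.77 × 10⁶ m/s²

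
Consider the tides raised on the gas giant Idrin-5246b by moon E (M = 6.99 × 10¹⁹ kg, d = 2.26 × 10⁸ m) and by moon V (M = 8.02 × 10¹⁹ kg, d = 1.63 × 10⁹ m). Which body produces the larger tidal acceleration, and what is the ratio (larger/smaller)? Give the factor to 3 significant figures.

Moon E, by a factor of ≈ 327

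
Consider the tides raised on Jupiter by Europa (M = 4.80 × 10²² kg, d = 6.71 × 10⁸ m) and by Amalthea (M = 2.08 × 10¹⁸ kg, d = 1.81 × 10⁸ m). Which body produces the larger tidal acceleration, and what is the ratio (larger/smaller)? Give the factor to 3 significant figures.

The tide-raising term goes as M/d³ (the gradient of a 1/d² field).
Europa: (4.80 × 10²²) / (6.71 × 10⁸)³ = 1.589 × 10⁻⁴
Amalthea: (2.08 × 10¹⁸) / (1.81 × 10⁸)³ = 3.508 × 10⁻⁷
Ratio (larger/smaller) = 453

Europa, by a factor of ≈ 453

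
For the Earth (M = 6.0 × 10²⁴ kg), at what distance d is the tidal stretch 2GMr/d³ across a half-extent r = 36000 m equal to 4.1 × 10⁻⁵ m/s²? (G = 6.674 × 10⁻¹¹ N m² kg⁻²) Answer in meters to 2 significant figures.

2GMr/d³ = a_tidal  ⇒  d = (2GMr / a_tidal)^(1/3)
d = (2 × 6.674×10⁻¹¹ × (6.0 × 10²⁴) × (36000) / (4.1 × 10⁻⁵))^(1/3)
  = 8.9 × 10⁷ m

8.9 × 10⁷ m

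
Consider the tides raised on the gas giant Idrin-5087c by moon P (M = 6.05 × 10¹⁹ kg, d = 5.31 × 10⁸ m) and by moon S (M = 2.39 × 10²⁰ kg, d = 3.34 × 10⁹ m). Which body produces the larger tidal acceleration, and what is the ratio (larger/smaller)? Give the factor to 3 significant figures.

Moon P, by a factor of ≈ 63.0

Tidal acceleration ∝ M/d³, so compare M/d³ for each.
Moon P: (6.05 × 10¹⁹) / (5.31 × 10⁸)³ = 4.041 × 10⁻⁷
Moon S: (2.39 × 10²⁰) / (3.34 × 10⁹)³ = 6.414 × 10⁻⁹
Ratio (larger/smaller) = 63.0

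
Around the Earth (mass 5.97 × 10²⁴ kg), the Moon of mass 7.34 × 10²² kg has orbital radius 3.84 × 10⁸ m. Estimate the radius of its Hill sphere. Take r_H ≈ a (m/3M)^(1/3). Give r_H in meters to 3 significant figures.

r_H ≈ a (m/3M)^(1/3)
    = (3.84 × 10⁸) × (7.34 × 10²² / (3 × 5.97 × 10²⁴))^(1/3)
    = 6.15 × 10⁷ m

6.15 × 10⁷ m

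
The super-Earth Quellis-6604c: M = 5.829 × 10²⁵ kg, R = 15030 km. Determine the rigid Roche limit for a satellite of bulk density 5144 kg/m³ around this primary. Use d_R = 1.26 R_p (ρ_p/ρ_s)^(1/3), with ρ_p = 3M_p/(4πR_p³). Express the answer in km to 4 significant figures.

ρ_p = 3M_p/(4πR_p³) = 3 × (5.829 × 10²⁵) / (4π × (1.503 × 10⁷ m)³) = 4099 kg/m³
d_R = 1.26 × 15030 km × (4099/5144)^(1/3)
    = 17560 km

17560 km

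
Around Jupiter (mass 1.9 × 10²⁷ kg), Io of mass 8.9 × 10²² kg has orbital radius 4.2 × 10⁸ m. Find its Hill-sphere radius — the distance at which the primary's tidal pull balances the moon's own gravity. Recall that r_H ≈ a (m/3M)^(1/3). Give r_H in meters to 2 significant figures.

1.0 × 10⁷ m

r_H ≈ a (m/3M)^(1/3)
    = (4.2 × 10⁸) × (8.9 × 10²² / (3 × 1.9 × 10²⁷))^(1/3)
    = 1.0 × 10⁷ m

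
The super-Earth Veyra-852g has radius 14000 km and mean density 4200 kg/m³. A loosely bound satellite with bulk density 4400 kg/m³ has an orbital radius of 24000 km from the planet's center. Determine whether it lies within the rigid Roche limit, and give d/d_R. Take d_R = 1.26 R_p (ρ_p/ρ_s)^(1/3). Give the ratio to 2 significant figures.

outside; d/d_R ≈ 1.4

d_R = 1.26 × (14000 km) × (4200/4400)^(1/3) = 17370 km
d/d_R = (24000) / (17370) = 1.4
Since d/d_R > 1, the body is outside the Roche limit.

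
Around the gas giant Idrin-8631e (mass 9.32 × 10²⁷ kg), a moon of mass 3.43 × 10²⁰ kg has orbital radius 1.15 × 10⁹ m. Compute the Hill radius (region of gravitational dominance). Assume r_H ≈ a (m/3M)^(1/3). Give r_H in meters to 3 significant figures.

r_H ≈ a (m/3M)^(1/3)
    = (1.15 × 10⁹) × (3.43 × 10²⁰ / (3 × 9.32 × 10²⁷))^(1/3)
    = 2.65 × 10⁶ m

2.65 × 10⁶ m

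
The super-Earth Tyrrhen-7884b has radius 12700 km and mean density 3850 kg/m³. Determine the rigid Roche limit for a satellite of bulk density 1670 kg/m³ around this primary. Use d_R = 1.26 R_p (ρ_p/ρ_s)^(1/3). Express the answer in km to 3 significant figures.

21100 km

d_R = 1.26 × 12700 km × (3850/1670)^(1/3)
    = 21100 km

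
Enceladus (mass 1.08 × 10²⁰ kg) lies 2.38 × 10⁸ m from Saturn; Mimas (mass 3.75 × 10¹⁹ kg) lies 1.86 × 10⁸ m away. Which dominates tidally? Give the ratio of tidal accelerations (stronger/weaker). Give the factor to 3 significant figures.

Enceladus, by a factor of ≈ 1.37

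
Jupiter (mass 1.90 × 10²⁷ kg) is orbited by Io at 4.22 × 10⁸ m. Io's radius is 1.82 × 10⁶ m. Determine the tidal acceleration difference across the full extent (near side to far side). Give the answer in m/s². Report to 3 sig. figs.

1.23 × 10⁻² m/s²

Δa = 4GMr/d³
   = 4 × (6.674 × 10⁻¹¹) × (1.90 × 10²⁷) × (1.82 × 10⁶) / (4.22 × 10⁸)³
   = 1.23 × 10⁻² m/s²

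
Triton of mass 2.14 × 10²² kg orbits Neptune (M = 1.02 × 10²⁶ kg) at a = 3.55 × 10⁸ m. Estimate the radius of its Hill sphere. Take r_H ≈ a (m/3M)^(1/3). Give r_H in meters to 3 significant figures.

r_H ≈ a (m/3M)^(1/3)
    = (3.55 × 10⁸) × (2.14 × 10²² / (3 × 1.02 × 10²⁶))^(1/3)
    = 1.46 × 10⁷ m

1.46 × 10⁷ m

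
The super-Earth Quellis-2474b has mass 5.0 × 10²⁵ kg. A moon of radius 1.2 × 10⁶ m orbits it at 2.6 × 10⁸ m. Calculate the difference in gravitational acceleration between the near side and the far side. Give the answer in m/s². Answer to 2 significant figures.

9.1 × 10⁻⁴ m/s²

Differencing GM/(d−r)² and GM/(d+r)² to first order in r/d gives 4GMr/d³.
Δg = 4GMr/d³
   = 4 × (6.674 × 10⁻¹¹) × (5.0 × 10²⁵) × (1.2 × 10⁶) / (2.6 × 10⁸)³
   = 9.1 × 10⁻⁴ m/s²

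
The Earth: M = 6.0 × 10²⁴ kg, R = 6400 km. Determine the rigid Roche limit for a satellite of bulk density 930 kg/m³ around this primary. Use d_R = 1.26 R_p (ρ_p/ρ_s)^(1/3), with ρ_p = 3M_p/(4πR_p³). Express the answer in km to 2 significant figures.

ρ_p = 3M_p/(4πR_p³) = 3 × (6.0 × 10²⁴) / (4π × (6.4 × 10⁶ m)³) = 5500 kg/m³
d_R = 1.26 × 6400 km × (5500/930)^(1/3)
    = 15000 km

15000 km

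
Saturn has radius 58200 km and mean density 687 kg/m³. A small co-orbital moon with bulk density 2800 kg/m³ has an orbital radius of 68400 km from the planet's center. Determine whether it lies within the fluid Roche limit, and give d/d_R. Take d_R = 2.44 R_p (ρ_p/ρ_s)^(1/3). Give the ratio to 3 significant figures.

inside; d/d_R ≈ 0.769

d_R = 2.44 × (58200 km) × (687/2800)^(1/3) = 88900 km
d/d_R = (68400) / (88900) = 0.769
Since d/d_R < 1, the body is inside the Roche limit.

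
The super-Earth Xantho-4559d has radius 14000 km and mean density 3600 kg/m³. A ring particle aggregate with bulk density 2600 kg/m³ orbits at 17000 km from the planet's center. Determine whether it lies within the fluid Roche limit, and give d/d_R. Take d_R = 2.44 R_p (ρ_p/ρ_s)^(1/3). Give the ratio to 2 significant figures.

inside; d/d_R ≈ 0.45

d_R = 2.44 × (14000 km) × (3600/2600)^(1/3) = 38070 km
d/d_R = (17000) / (38070) = 0.45
Since d/d_R < 1, the body is inside the Roche limit.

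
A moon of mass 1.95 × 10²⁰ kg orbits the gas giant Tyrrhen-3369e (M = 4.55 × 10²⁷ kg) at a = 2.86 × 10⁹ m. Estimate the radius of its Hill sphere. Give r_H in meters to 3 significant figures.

6.94 × 10⁶ m

r_H ≈ a (m/3M)^(1/3)
    = (2.86 × 10⁹) × (1.95 × 10²⁰ / (3 × 4.55 × 10²⁷))^(1/3)
    = 6.94 × 10⁶ m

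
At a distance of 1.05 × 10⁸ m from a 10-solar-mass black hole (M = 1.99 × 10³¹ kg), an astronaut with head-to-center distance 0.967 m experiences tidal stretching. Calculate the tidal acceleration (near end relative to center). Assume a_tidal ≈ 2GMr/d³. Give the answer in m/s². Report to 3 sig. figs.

Δg = 2GMr/d³
   = 2 × (6.674 × 10⁻¹¹) × (1.99 × 10³¹) × (0.967) / (1.05 × 10⁸)³
   = 2.22 × 10⁻³ m/s²

2.22 × 10⁻³ m/s²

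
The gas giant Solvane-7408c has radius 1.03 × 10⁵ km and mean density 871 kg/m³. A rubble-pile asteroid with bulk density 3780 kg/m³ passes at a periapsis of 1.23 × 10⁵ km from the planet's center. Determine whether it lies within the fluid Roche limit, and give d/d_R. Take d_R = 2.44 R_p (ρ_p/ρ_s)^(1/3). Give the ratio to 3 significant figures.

d_R = 2.44 × (1.03 × 10⁵ km) × (871/3780)^(1/3) = 1.541 × 10⁵ km
d/d_R = (1.23 × 10⁵) / (1.541 × 10⁵) = 0.798
Since d/d_R < 1, the body is inside the Roche limit.

inside; d/d_R ≈ 0.798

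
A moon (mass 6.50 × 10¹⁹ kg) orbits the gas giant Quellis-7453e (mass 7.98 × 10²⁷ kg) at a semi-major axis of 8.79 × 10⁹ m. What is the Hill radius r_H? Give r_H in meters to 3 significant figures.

r_H ≈ a (m/3M)^(1/3)
    = (8.79 × 10⁹) × (6.50 × 10¹⁹ / (3 × 7.98 × 10²⁷))^(1/3)
    = 1.23 × 10⁷ m

1.23 × 10⁷ m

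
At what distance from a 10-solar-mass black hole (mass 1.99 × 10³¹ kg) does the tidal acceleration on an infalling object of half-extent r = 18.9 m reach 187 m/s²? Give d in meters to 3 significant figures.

6.45 × 10⁶ m

2GMr/d³ = a_tidal  ⇒  d = (2GMr / a_tidal)^(1/3)
d = (2 × 6.674×10⁻¹¹ × (1.99 × 10³¹) × (18.9) / (187))^(1/3)
  = 6.45 × 10⁶ m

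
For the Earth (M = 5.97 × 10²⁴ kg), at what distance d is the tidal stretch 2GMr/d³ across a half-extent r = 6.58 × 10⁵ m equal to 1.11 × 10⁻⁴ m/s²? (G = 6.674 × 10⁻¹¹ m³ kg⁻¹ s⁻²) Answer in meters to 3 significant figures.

2GMr/d³ = a_tidal  ⇒  d = (2GMr / a_tidal)^(1/3)
d = (2 × 6.674×10⁻¹¹ × (5.97 × 10²⁴) × (6.58 × 10⁵) / (1.11 × 10⁻⁴))^(1/3)
  = 1.68 × 10⁸ m

1.68 × 10⁸ m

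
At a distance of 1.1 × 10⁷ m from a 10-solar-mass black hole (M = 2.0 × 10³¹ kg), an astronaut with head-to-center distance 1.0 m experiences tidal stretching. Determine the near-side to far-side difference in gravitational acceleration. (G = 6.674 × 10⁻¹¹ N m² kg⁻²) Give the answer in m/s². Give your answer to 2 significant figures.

Near-to-far spans 2r, so the tidal difference is twice the near-to-center value: 4GMr/d³.
a_tidal = 4GMr/d³
        = 4 × (6.674 × 10⁻¹¹) × (2.0 × 10³¹) × (1.0) / (1.1 × 10⁷)³
        = 4.0 m/s²

4.0 m/s²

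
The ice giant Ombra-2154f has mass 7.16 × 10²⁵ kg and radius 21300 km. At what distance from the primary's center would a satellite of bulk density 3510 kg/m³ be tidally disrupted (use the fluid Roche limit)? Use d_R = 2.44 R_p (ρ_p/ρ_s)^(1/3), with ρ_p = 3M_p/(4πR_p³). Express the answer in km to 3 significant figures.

41400 km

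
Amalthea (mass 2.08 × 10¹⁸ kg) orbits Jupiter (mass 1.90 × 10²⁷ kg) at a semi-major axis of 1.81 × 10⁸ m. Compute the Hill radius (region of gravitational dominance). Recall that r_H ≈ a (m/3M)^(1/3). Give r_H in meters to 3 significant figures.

r_H ≈ a (m/3M)^(1/3)
    = (1.81 × 10⁸) × (2.08 × 10¹⁸ / (3 × 1.90 × 10²⁷))^(1/3)
    = 1.29 × 10⁵ m

1.29 × 10⁵ m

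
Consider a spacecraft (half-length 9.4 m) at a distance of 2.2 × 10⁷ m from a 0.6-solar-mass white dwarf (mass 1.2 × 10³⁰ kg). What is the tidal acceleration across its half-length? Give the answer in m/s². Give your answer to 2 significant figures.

1.4 × 10⁻¹ m/s²

Δa = 2GMr/d³
   = 2 × (6.674 × 10⁻¹¹) × (1.2 × 10³⁰) × (9.4) / (2.2 × 10⁷)³
   = 1.4 × 10⁻¹ m/s²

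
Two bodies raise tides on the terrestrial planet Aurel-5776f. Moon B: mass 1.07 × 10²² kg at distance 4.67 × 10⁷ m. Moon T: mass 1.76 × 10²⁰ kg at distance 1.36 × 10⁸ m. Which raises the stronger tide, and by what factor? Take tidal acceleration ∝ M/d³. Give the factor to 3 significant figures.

Moon B, by a factor of ≈ 1500

Compare M/d³ for the two perturbers:
Moon B: (1.07 × 10²²) / (4.67 × 10⁷)³ = 1.051 × 10⁻¹
Moon T: (1.76 × 10²⁰) / (1.36 × 10⁸)³ = 6.997 × 10⁻⁵
Ratio (larger/smaller) = 1500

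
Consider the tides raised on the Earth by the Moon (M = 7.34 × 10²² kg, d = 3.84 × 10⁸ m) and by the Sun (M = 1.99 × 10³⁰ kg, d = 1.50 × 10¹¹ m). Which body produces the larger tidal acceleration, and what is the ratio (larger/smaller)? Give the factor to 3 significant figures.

The Moon, by a factor of ≈ 2.20

Compare M/d³ for the two perturbers:
The Moon: (7.34 × 10²²) / (3.84 × 10⁸)³ = 1.296 × 10⁻³
The Sun: (1.99 × 10³⁰) / (1.50 × 10¹¹)³ = 5.896 × 10⁻⁴
Ratio (larger/smaller) = 2.20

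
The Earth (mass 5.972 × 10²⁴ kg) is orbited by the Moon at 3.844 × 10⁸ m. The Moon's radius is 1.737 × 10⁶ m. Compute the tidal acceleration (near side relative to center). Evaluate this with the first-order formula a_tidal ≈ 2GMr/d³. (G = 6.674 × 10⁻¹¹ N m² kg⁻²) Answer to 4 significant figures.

a_tidal = 2GMr/d³
        = 2 × (6.674 × 10⁻¹¹) × (5.972 × 10²⁴) × (1.737 × 10⁶) / (3.844 × 10⁸)³
        = 2.438 × 10⁻⁵ m/s²

2.438 × 10⁻⁵ m/s²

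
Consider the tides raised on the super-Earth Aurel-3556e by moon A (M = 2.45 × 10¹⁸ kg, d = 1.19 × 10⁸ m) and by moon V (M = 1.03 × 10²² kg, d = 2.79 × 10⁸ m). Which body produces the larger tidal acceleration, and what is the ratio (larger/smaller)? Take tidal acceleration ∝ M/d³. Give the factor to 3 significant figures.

Tidal acceleration ∝ M/d³, so compare M/d³ for each.
Moon A: (2.45 × 10¹⁸) / (1.19 × 10⁸)³ = 1.454 × 10⁻⁶
Moon V: (1.03 × 10²²) / (2.79 × 10⁸)³ = 4.743 × 10⁻⁴
Ratio (larger/smaller) = 326

Moon V, by a factor of ≈ 326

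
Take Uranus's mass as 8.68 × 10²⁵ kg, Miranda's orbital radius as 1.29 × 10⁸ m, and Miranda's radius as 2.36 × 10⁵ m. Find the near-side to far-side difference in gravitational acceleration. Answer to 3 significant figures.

The field gradient is 2GM/d³; across the full diameter 2r the difference is 4GMr/d³.
Δg = 4GMr/d³
   = 4 × (6.674 × 10⁻¹¹) × (8.68 × 10²⁵) × (2.36 × 10⁵) / (1.29 × 10⁸)³
   = 2.55 × 10⁻³ m/s²

2.55 × 10⁻³ m/s²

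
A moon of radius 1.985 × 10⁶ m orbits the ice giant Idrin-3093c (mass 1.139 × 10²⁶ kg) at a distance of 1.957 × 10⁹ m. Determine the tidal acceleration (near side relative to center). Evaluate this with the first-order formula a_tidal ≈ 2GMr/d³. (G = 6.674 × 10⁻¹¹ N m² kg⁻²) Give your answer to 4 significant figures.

4.027 × 10⁻⁶ m/s²

a_tidal = 2GMr/d³
        = 2 × (6.674 × 10⁻¹¹) × (1.139 × 10²⁶) × (1.985 × 10⁶) / (1.957 × 10⁹)³
        = 4.027 × 10⁻⁶ m/s²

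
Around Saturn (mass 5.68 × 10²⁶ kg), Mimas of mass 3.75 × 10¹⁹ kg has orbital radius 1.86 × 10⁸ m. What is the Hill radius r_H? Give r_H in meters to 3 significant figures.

5.21 × 10⁵ m

r_H ≈ a (m/3M)^(1/3)
    = (1.86 × 10⁸) × (3.75 × 10¹⁹ / (3 × 5.68 × 10²⁶))^(1/3)
    = 5.21 × 10⁵ m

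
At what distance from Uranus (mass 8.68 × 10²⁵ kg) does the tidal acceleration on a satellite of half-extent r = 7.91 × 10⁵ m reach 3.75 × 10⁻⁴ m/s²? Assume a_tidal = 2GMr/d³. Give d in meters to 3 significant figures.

2GMr/d³ = a_tidal  ⇒  d = (2GMr / a_tidal)^(1/3)
d = (2 × 6.674×10⁻¹¹ × (8.68 × 10²⁵) × (7.91 × 10⁵) / (3.75 × 10⁻⁴))^(1/3)
  = 2.90 × 10⁸ m

2.90 × 10⁸ m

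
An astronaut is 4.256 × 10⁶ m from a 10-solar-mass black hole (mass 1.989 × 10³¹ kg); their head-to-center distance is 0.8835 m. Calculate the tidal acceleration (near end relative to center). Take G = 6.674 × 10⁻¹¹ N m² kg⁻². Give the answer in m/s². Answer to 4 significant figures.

The tidal stretch is the gradient of GM/d² times the body's extent r, hence the 1/d³ dependence.
Δg = 2GMr/d³
   = 2 × (6.674 × 10⁻¹¹) × (1.989 × 10³¹) × (0.8835) / (4.256 × 10⁶)³
   = 3.043 × 10¹ m/s²

3.043 × 10¹ m/s²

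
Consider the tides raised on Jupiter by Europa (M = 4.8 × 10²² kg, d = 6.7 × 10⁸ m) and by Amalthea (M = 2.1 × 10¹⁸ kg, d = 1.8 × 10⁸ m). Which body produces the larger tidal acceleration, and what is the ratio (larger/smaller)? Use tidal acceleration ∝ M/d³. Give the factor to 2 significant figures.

The tide-raising term goes as M/d³ (the gradient of a 1/d² field).
Europa: (4.8 × 10²²) / (6.7 × 10⁸)³ = 1.596 × 10⁻⁴
Amalthea: (2.1 × 10¹⁸) / (1.8 × 10⁸)³ = 3.601 × 10⁻⁷
Ratio (larger/smaller) = 440

Europa, by a factor of ≈ 440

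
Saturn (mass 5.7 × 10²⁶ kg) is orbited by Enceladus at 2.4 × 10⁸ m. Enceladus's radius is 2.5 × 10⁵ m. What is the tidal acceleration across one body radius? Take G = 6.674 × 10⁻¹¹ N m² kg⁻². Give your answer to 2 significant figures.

Differencing GM/(d−r)² and GM/d² to first order in r/d gives 2GMr/d³.
Δa = 2GMr/d³
   = 2 × (6.674 × 10⁻¹¹) × (5.7 × 10²⁶) × (2.5 × 10⁵) / (2.4 × 10⁸)³
   = 1.4 × 10⁻³ m/s²

1.4 × 10⁻³ m/s²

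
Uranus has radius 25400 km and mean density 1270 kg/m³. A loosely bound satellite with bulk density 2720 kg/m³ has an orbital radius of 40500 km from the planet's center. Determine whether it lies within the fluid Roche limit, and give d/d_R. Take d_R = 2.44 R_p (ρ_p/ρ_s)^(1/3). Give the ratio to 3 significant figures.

inside; d/d_R ≈ 0.842

d_R = 2.44 × (25400 km) × (1270/2720)^(1/3) = 48080 km
d/d_R = (40500) / (48080) = 0.842
Since d/d_R < 1, the body is inside the Roche limit.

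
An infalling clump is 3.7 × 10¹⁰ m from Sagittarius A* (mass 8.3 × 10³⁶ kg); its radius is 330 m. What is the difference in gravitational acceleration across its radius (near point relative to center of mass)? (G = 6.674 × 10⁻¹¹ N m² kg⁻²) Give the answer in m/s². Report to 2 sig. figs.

Δg = 2GMr/d³
   = 2 × (6.674 × 10⁻¹¹) × (8.3 × 10³⁶) × (330) / (3.7 × 10¹⁰)³
   = 7.2 × 10⁻³ m/s²

7.2 × 10⁻³ m/s²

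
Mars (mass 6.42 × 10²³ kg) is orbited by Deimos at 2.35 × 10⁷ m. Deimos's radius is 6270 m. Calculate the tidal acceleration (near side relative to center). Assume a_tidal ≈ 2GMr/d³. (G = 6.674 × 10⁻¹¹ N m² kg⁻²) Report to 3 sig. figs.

a_tidal = 2GMr/d³
        = 2 × (6.674 × 10⁻¹¹) × (6.42 × 10²³) × (6270) / (2.35 × 10⁷)³
        = 4.14 × 10⁻⁵ m/s²

4.14 × 10⁻⁵ m/s²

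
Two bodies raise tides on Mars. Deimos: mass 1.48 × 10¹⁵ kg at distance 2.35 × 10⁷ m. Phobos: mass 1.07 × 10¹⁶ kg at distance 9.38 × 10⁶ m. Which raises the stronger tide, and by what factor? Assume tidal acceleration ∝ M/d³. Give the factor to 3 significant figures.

Phobos, by a factor of ≈ 114

Compare M/d³ for the two perturbers:
Deimos: (1.48 × 10¹⁵) / (2.35 × 10⁷)³ = 1.140 × 10⁻⁷
Phobos: (1.07 × 10¹⁶) / (9.38 × 10⁶)³ = 1.297 × 10⁻⁵
Ratio (larger/smaller) = 114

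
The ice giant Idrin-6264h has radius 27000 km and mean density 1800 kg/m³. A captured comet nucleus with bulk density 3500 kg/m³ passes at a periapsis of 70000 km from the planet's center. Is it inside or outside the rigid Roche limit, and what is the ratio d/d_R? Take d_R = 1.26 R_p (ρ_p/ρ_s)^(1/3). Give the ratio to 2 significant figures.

outside; d/d_R ≈ 2.6

d_R = 1.26 × (27000 km) × (1800/3500)^(1/3) = 27260 km
d/d_R = (70000) / (27260) = 2.6
Since d/d_R > 1, the body is outside the Roche limit.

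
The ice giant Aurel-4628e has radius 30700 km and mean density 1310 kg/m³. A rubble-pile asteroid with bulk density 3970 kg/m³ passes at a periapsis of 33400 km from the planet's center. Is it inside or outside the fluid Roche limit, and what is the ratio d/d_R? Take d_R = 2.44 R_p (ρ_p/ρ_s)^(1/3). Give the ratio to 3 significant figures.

d_R = 2.44 × (30700 km) × (1310/3970)^(1/3) = 51760 km
d/d_R = (33400) / (51760) = 0.645
Since d/d_R < 1, the body is inside the Roche limit.

inside; d/d_R ≈ 0.645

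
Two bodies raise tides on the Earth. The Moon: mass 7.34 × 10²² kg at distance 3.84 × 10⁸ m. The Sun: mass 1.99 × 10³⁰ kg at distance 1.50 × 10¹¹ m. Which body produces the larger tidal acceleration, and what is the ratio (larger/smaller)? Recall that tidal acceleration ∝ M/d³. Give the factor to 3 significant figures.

The Moon, by a factor of ≈ 2.20

The tide-raising term goes as M/d³ (the gradient of a 1/d² field).
The Moon: (7.34 × 10²²) / (3.84 × 10⁸)³ = 1.296 × 10⁻³
The Sun: (1.99 × 10³⁰) / (1.50 × 10¹¹)³ = 5.896 × 10⁻⁴
Ratio (larger/smaller) = 2.20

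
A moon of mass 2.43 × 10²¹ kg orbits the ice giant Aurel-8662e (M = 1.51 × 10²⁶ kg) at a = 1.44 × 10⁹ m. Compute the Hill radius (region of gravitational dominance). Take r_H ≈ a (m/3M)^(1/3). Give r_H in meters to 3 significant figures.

r_H ≈ a (m/3M)^(1/3)
    = (1.44 × 10⁹) × (2.43 × 10²¹ / (3 × 1.51 × 10²⁶))^(1/3)
    = 2.52 × 10⁷ m

2.52 × 10⁷ m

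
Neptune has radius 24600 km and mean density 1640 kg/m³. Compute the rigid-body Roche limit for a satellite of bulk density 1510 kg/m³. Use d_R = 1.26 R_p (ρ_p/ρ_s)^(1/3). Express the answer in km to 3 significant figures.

d_R = 1.26 × 24600 km × (1640/1510)^(1/3)
    = 31900 km

31900 km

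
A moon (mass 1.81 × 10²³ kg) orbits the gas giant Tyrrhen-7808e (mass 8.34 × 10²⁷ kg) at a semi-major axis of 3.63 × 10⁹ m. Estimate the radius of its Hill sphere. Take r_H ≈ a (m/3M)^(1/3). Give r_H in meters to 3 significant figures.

r_H ≈ a (m/3M)^(1/3)
    = (3.63 × 10⁹) × (1.81 × 10²³ / (3 × 8.34 × 10²⁷))^(1/3)
    = 7.02 × 10⁷ m

7.02 × 10⁷ m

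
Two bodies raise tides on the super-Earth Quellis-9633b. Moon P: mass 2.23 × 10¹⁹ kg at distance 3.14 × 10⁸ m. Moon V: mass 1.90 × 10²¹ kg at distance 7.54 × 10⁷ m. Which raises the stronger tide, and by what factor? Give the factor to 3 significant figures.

Moon V, by a factor of ≈ 6150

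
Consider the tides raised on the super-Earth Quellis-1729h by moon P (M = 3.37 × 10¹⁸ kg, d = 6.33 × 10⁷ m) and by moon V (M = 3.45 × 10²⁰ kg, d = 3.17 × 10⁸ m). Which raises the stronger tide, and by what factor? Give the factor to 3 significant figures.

The tide-raising term goes as M/d³ (the gradient of a 1/d² field).
Moon P: (3.37 × 10¹⁸) / (6.33 × 10⁷)³ = 1.329 × 10⁻⁵
Moon V: (3.45 × 10²⁰) / (3.17 × 10⁸)³ = 1.083 × 10⁻⁵
Ratio (larger/smaller) = 1.23

Moon P, by a factor of ≈ 1.23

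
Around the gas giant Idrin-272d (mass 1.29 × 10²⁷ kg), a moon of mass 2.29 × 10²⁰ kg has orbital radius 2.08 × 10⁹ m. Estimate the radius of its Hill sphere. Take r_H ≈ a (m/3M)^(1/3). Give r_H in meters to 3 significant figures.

r_H ≈ a (m/3M)^(1/3)
    = (2.08 × 10⁹) × (2.29 × 10²⁰ / (3 × 1.29 × 10²⁷))^(1/3)
    = 8.11 × 10⁶ m

8.11 × 10⁶ m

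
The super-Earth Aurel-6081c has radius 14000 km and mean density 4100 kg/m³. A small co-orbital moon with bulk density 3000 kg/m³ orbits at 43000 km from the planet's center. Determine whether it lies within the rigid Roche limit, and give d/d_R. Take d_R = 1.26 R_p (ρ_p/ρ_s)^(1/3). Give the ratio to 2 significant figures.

outside; d/d_R ≈ 2.2

d_R = 1.26 × (14000 km) × (4100/3000)^(1/3) = 19580 km
d/d_R = (43000) / (19580) = 2.2
Since d/d_R > 1, the body is outside the Roche limit.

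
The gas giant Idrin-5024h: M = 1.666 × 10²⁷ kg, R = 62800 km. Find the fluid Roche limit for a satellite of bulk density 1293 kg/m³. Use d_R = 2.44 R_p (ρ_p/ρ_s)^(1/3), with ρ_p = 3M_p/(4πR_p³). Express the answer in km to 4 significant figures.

ρ_p = 3M_p/(4πR_p³) = 3 × (1.666 × 10²⁷) / (4π × (6.280 × 10⁷ m)³) = 1606 kg/m³
d_R = 2.44 × 62800 km × (1606/1293)^(1/3)
    = 1.647 × 10⁵ km

1.647 × 10⁵ km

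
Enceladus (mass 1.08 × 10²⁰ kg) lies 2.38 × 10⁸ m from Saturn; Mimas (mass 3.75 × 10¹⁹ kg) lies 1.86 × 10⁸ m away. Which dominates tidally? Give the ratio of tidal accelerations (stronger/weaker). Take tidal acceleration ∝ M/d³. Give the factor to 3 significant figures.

Enceladus, by a factor of ≈ 1.37

Tidal acceleration ∝ M/d³, so compare M/d³ for each.
Enceladus: (1.08 × 10²⁰) / (2.38 × 10⁸)³ = 8.011 × 10⁻⁶
Mimas: (3.75 × 10¹⁹) / (1.86 × 10⁸)³ = 5.828 × 10⁻⁶
Ratio (larger/smaller) = 1.37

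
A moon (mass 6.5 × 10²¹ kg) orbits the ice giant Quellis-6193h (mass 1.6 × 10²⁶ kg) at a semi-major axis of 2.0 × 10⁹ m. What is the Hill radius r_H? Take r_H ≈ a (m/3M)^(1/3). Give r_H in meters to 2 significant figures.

r_H ≈ a (m/3M)^(1/3)
    = (2.0 × 10⁹) × (6.5 × 10²¹ / (3 × 1.6 × 10²⁶))^(1/3)
    = 4.8 × 10⁷ m

4.8 × 10⁷ m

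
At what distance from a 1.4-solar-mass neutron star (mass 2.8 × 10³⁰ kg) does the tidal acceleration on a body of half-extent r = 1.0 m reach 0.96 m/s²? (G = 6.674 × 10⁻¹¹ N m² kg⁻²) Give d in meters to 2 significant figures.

7.3 × 10⁶ m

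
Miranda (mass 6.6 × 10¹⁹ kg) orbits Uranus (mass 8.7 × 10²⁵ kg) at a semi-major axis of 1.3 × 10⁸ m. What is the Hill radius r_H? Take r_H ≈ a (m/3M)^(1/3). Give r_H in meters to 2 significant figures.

8.2 × 10⁵ m

r_H ≈ a (m/3M)^(1/3)
    = (1.3 × 10⁸) × (6.6 × 10¹⁹ / (3 × 8.7 × 10²⁵))^(1/3)
    = 8.2 × 10⁵ m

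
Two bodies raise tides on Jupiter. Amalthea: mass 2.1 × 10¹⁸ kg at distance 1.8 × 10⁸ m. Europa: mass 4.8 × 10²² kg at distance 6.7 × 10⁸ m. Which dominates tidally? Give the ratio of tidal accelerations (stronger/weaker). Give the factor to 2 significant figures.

Europa, by a factor of ≈ 440

Compare M/d³ for the two perturbers:
Amalthea: (2.1 × 10¹⁸) / (1.8 × 10⁸)³ = 3.601 × 10⁻⁷
Europa: (4.8 × 10²²) / (6.7 × 10⁸)³ = 1.596 × 10⁻⁴
Ratio (larger/smaller) = 440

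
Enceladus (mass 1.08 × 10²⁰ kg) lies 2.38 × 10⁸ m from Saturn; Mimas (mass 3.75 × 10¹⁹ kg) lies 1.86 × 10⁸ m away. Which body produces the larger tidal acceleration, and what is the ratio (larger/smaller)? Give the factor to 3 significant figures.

Enceladus, by a factor of ≈ 1.37

Tidal stretch scales as M/d³; compute that for each body.
Enceladus: (1.08 × 10²⁰) / (2.38 × 10⁸)³ = 8.011 × 10⁻⁶
Mimas: (3.75 × 10¹⁹) / (1.86 × 10⁸)³ = 5.828 × 10⁻⁶
Ratio (larger/smaller) = 1.37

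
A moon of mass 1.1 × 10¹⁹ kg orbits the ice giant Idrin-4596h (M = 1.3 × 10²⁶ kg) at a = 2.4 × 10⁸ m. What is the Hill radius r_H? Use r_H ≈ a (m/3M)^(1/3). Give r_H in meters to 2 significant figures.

7.3 × 10⁵ m

r_H ≈ a (m/3M)^(1/3)
    = (2.4 × 10⁸) × (1.1 × 10¹⁹ / (3 × 1.3 × 10²⁶))^(1/3)
    = 7.3 × 10⁵ m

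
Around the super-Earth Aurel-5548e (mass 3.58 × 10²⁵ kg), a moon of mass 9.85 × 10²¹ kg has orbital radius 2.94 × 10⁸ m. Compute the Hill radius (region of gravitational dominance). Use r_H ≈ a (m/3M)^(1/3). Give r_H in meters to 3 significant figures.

1.33 × 10⁷ m

r_H ≈ a (m/3M)^(1/3)
    = (2.94 × 10⁸) × (9.85 × 10²¹ / (3 × 3.58 × 10²⁵))^(1/3)
    = 1.33 × 10⁷ m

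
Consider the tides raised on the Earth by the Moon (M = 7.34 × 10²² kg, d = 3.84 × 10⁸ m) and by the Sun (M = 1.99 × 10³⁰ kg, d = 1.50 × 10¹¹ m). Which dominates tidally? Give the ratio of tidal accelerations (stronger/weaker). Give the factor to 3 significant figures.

Compare M/d³ for the two perturbers:
The Moon: (7.34 × 10²²) / (3.84 × 10⁸)³ = 1.296 × 10⁻³
The Sun: (1.99 × 10³⁰) / (1.50 × 10¹¹)³ = 5.896 × 10⁻⁴
Ratio (larger/smaller) = 2.20

The Moon, by a factor of ≈ 2.20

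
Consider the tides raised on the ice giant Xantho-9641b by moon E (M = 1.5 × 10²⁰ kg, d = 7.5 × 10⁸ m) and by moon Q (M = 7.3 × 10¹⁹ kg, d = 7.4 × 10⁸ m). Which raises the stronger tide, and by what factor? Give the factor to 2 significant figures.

Moon E, by a factor of ≈ 2.0

Tidal acceleration ∝ M/d³, so compare M/d³ for each.
Moon E: (1.5 × 10²⁰) / (7.5 × 10⁸)³ = 3.556 × 10⁻⁷
Moon Q: (7.3 × 10¹⁹) / (7.4 × 10⁸)³ = 1.801 × 10⁻⁷
Ratio (larger/smaller) = 2.0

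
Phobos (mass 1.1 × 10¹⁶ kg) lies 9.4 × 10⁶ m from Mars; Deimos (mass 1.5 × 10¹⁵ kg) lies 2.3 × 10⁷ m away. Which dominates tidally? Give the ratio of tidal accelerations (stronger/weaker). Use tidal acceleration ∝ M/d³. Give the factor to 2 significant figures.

Tidal stretch scales as M/d³; compute that for each body.
Phobos: (1.1 × 10¹⁶) / (9.4 × 10⁶)³ = 1.324 × 10⁻⁵
Deimos: (1.5 × 10¹⁵) / (2.3 × 10⁷)³ = 1.233 × 10⁻⁷
Ratio (larger/smaller) = 110

Phobos, by a factor of ≈ 110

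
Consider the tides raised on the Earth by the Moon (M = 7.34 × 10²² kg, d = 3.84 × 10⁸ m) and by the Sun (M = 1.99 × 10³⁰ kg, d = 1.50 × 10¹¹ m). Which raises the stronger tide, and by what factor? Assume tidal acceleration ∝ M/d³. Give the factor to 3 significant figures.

The Moon, by a factor of ≈ 2.20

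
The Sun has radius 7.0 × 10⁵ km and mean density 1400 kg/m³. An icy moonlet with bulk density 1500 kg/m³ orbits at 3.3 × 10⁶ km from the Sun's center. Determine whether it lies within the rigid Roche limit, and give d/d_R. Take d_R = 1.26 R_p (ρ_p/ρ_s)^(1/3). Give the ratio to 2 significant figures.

d_R = 1.26 × (7.0 × 10⁵ km) × (1400/1500)^(1/3) = 8.619 × 10⁵ km
d/d_R = (3.3 × 10⁶) / (8.619 × 10⁵) = 3.8
Since d/d_R > 1, the body is outside the Roche limit.

outside; d/d_R ≈ 3.8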